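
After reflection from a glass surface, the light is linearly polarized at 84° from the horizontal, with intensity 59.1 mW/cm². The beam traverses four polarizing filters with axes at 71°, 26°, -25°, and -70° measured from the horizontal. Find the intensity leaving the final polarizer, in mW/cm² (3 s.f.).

I ≈ 5.56 mW/cm²

I₁ = 59.1 mW/cm² · cos²(13°) = 56.11 mW/cm².
I₂ = I₁ · cos²(45°) = 56.11 · 0.5 = 28.05 mW/cm².
I₃ = I₂ · cos²(51°) = 28.05 · 0.396 = 11.11 mW/cm².
I₄ = I₃ · cos²(45°) = 11.11 · 0.5 = 5.555 mW/cm².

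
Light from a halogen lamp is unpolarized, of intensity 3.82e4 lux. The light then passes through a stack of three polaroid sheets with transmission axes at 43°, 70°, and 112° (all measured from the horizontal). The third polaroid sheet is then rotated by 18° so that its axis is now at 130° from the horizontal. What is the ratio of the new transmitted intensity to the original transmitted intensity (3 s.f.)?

I_new/I_old ≈ 0.453

Before rotation:
Unpolarized light through the first polarizer → I₁ = ½ I₀, now polarized at 43°.
I₂ = I₁ cos²(70° − 43°) = 0.5 I₀ · cos²(27°) = 0.3969 I₀.
I₃ = I₂ cos²(112° − 70°) = 0.3969 I₀ · cos²(42°) = 0.2192 I₀.
After rotation:
Unpolarized light through the first polarizer → I₁ = ½ I₀, now polarized at 43°.
I₂ = I₁ cos²(70° − 43°) = 0.5 I₀ · cos²(27°) = 0.3969 I₀.
I₃ = I₂ cos²(130° − 70°) = 0.3969 I₀ · cos²(60°) = 0.09924 I₀.
Ratio = 0.09924 / 0.2192 = 0.4527.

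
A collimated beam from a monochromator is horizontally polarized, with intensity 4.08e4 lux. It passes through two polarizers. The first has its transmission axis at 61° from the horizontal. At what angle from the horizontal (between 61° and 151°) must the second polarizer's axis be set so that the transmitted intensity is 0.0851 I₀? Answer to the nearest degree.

θ ≈ 114°

By Malus's law, I₁ = I₀ cos²(61° − 0°) = I₀ cos²(61°) = 0.235 I₀.
Need I₂/I₀ = 0.0851, so cos²(θ − 61°) = 0.0851 / 0.235 = 0.3621.
θ − 61° = arccos(√0.3621) = 53.0°, giving θ ≈ 61 + 53.0 = 114.0°.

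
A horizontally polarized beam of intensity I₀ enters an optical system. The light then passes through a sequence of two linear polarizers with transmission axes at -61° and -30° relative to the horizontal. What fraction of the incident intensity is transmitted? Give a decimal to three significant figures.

≈ 0.173 I₀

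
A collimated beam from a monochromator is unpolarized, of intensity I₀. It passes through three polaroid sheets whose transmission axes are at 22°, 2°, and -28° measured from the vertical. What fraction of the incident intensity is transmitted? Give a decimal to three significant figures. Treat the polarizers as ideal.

≈ 0.331 I₀

Unpolarized light through the first polarizer → I₁ = ½ I₀, now polarized at 22°.
I₂ = I₁ cos²(2° − 22°) = 0.5 I₀ · cos²(20°) = 0.4415 I₀.
I₃ = I₂ cos²(-28° − 2°) = 0.4415 I₀ · cos²(30°) = 0.3311 I₀.
Transmitted fraction = 0.3311.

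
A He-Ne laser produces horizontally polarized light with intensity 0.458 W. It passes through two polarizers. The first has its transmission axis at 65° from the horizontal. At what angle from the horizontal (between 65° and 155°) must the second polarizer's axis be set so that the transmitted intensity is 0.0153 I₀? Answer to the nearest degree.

θ ≈ 138°

I₁ = I₀ cos²(65° − 0°) = I₀ cos²(65°) = 0.1786 I₀.
Need I₂/I₀ = 0.0153, so cos²(θ − 65°) = 0.0153 / 0.1786 = 0.08566.
θ − 65° = arccos(√0.08566) = 73.0°, giving θ ≈ 65 + 73.0 = 138.0°.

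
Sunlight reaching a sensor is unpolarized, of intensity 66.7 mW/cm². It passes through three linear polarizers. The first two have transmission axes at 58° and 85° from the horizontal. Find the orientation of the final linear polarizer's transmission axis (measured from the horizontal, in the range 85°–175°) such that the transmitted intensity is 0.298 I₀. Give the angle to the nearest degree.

Unpolarized light through the first polarizer → I₁ = ½ I₀, now polarized at 58°.
I₂ = I₁ cos²(85° − 58°) = 0.5 I₀ · cos²(27°) = 0.3969 I₀.
Need I₃/I₀ = 0.298, so cos²(θ − 85°) = 0.298 / 0.3969 = 0.7507.
θ − 85° = arccos(√0.7507) = 30.0°, giving θ ≈ 85 + 30.0 = 115.0°.

θ ≈ 115°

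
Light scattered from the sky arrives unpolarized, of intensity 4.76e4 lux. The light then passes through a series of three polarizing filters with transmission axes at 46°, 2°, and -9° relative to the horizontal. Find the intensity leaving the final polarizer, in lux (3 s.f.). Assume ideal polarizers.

I ≈ 1.19e4 lux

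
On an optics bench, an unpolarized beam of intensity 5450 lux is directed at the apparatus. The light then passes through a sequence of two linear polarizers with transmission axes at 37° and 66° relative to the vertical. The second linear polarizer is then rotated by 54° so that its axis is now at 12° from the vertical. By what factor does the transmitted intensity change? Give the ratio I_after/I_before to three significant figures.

Before rotation:
Unpolarized light through the first polarizer → I₁ = ½ I₀, now polarized at 37°.
I₂ = I₁ cos²(66° − 37°) = 0.5 I₀ · cos²(29°) = 0.3825 I₀.
After rotation:
Unpolarized light through the first polarizer → I₁ = ½ I₀, now polarized at 37°.
I₂ = I₁ cos²(12° − 37°) = 0.5 I₀ · cos²(25°) = 0.4107 I₀.
Ratio = 0.4107 / 0.3825 = 1.074.

I_new/I_old ≈ 1.07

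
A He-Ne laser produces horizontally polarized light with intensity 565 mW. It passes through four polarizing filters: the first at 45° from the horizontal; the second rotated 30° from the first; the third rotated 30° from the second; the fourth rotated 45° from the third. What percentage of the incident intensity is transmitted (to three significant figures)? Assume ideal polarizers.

By Malus's law, I₁ = 565 mW · cos²(45°) = 282.5 mW.
I₂ = I₁ · cos²(30°) = 282.5 · 0.75 = 211.9 mW.
I₃ = I₂ · cos²(30°) = 211.9 · 0.75 = 158.9 mW.
I₄ = I₃ · cos²(45°) = 158.9 · 0.5 = 79.45 mW.
That is 14.06% of the incident intensity.

≈ 14.1%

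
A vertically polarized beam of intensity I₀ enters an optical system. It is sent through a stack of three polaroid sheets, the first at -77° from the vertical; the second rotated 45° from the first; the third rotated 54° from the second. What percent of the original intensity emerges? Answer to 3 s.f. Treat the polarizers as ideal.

By Malus's law, I₁ = I₀ cos²(-77° − 0°) = I₀ cos²(77°) = 0.0506 I₀.
I₂ = I₁ cos²(45°) = 0.0506 · 0.5 I₀ = 0.0253 I₀.
I₃ = I₂ cos²(54°) = 0.0253 · 0.3455 I₀ = 0.008741 I₀.
That is 0.8741% of the incident intensity.

≈ 0.874%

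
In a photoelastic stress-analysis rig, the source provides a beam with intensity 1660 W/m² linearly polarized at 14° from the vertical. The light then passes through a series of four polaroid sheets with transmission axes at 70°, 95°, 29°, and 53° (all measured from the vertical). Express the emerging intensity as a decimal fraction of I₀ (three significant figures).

By Malus's law, I₁ = 1660 W/m² · cos²(56°) = 519.1 W/m².
I₂ = I₁ · cos²(25°) = 519.1 · 0.8214 = 426.4 W/m².
I₃ = I₂ · cos²(66°) = 426.4 · 0.1654 = 70.54 W/m².
I₄ = I₃ · cos²(24°) = 70.54 · 0.8346 = 58.87 W/m².
Transmitted fraction = 0.03546.

I/I₀ ≈ 0.0355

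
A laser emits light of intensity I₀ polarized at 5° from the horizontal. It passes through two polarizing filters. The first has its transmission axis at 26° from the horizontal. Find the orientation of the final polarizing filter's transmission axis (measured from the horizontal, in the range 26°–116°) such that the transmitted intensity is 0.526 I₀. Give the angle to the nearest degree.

θ ≈ 65°

I₁ = I₀ cos²(26° − 5°) = I₀ cos²(21°) = 0.8716 I₀.
Need I₂/I₀ = 0.526, so cos²(θ − 26°) = 0.526 / 0.8716 = 0.6035.
θ − 26° = arccos(√0.6035) = 39.0°, giving θ ≈ 26 + 39.0 = 65.0°.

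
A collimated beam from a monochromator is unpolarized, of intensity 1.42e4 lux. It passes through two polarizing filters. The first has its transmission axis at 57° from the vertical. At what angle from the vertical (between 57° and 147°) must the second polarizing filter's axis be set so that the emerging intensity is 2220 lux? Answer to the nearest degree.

θ ≈ 113°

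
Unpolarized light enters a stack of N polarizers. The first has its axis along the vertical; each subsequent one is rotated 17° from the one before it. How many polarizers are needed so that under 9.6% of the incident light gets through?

First polarizer halves the unpolarized light: factor 1/2.
Each further stage multiplies by cos²(17°) = 0.9145.
After N polarizers: T = 0.5·0.9145^(N−1). Require T < 0.096 ⇒ N−1 > ln(0.096/0.5)/ln(0.9145) = 18.47, so N−1 ≥ 19 and N = 20.
Check: N=20 gives T = 0.09154 < 0.096; N=19 gives T = 0.1001.

N = 20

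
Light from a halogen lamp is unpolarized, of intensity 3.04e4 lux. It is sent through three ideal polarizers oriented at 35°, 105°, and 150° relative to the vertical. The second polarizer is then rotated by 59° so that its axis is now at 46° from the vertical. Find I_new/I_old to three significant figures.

I_new/I_old ≈ 0.964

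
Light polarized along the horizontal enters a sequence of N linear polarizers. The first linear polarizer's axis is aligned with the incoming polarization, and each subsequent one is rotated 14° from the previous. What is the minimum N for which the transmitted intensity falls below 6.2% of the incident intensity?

First polarizer is aligned with the polarization: full transmission.
Each further stage multiplies by cos²(14°) = 0.9415.
After N polarizers: T = 0.9415^(N−1). Require T < 0.062 ⇒ N−1 > ln(0.062)/ln(0.9415) = 46.11, so N−1 ≥ 47 and N = 48.
Check: N=48 gives T = 0.05875 < 0.062; N=47 gives T = 0.0624.

N = 48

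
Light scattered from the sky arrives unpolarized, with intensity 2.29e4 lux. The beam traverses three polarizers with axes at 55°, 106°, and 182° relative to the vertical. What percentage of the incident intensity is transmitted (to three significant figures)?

Unpolarized light through the first polarizer → I₁ = 2.29e4 lux/2 = 1.145e+04 lux, polarized at 55°.
I₂ = I₁ · cos²(51°) = 1.145e+04 · 0.396 = 4535 lux.
I₃ = I₂ · cos²(76°) = 4535 · 0.05853 = 265.4 lux.
That is 1.159% of the incident intensity.

≈ 1.16%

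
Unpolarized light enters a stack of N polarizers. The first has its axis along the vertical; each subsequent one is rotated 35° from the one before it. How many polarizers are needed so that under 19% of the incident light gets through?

N = 4

First polarizer halves the unpolarized light: factor 1/2.
Each further stage multiplies by cos²(35°) = 0.671.
After N polarizers: T = 0.5·0.671^(N−1). Require T < 0.19 ⇒ N−1 > ln(0.19/0.5)/ln(0.671) = 2.43, so N−1 ≥ 3 and N = 4.
Check: N=4 gives T = 0.1511 < 0.19; N=3 gives T = 0.2251.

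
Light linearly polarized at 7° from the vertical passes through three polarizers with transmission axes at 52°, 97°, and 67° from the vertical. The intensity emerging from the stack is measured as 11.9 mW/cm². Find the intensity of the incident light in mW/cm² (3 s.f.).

I₁ = I₀ cos²(52° − 7°) = I₀ cos²(45°) = 0.5 I₀.
I₂ = I₁ cos²(97° − 52°) = 0.5 I₀ · cos²(45°) = 0.25 I₀.
I₃ = I₂ cos²(67° − 97°) = 0.25 I₀ · cos²(30°) = 0.1875 I₀.
So 11.9 mW/cm² = 0.1875 I₀, giving I₀ = 11.9/0.1875 = 63.47 mW/cm².

I₀ ≈ 63.5 mW/cm²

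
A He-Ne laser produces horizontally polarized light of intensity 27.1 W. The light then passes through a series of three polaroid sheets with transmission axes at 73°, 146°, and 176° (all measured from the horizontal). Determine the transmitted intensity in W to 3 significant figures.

I₁ = 27.1 W · cos²(73°) = 2.317 W.
I₂ = I₁ · cos²(73°) = 2.317 · 0.08548 = 0.198 W.
I₃ = I₂ · cos²(30°) = 0.198 · 0.75 = 0.1485 W.

I ≈ 0.149 W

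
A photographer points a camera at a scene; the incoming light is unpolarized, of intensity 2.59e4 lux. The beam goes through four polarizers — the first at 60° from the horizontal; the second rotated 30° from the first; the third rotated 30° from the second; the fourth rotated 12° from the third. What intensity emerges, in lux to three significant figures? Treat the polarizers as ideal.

I ≈ 6970 lux

Unpolarized light through the first polarizer → I₁ = 2.59e4 lux/2 = 1.295e+04 lux, polarized at 60°.
I₂ = I₁ · cos²(30°) = 1.295e+04 · 0.75 = 9713 lux.
I₃ = I₂ · cos²(30°) = 9713 · 0.75 = 7284 lux.
I₄ = I₃ · cos²(12°) = 7284 · 0.9568 = 6969 lux.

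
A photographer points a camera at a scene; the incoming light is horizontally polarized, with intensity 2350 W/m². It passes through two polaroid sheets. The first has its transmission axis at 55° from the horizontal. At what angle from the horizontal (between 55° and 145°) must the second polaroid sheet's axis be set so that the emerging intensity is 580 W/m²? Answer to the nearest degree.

I₁ = I₀ cos²(55° − 0°) = I₀ cos²(55°) = 0.329 I₀.
Target fraction: 580 / 2350 W/m² = 0.2468 of I₀.
Need I₂/I₀ = 0.2468, so cos²(θ − 55°) = 0.2468 / 0.329 = 0.7502.
θ − 55° = arccos(√0.7502) = 30.0°, giving θ ≈ 55 + 30.0 = 85.0°.

θ ≈ 85°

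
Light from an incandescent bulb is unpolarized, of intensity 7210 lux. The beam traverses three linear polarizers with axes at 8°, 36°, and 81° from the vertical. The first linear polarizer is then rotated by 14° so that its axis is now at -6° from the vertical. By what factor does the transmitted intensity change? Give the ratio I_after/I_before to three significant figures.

I_new/I_old ≈ 0.708

Before rotation:
Unpolarized light through the first polarizer → I₁ = ½ I₀, now polarized at 8°.
I₂ = I₁ cos²(36° − 8°) = 0.5 I₀ · cos²(28°) = 0.3898 I₀.
I₃ = I₂ cos²(81° − 36°) = 0.3898 I₀ · cos²(45°) = 0.1949 I₀.
After rotation:
Unpolarized light through the first polarizer → I₁ = ½ I₀, now polarized at -6°.
I₂ = I₁ cos²(36° + 6°) = 0.5 I₀ · cos²(42°) = 0.2761 I₀.
I₃ = I₂ cos²(81° − 36°) = 0.2761 I₀ · cos²(45°) = 0.1381 I₀.
Ratio = 0.1381 / 0.1949 = 0.7084.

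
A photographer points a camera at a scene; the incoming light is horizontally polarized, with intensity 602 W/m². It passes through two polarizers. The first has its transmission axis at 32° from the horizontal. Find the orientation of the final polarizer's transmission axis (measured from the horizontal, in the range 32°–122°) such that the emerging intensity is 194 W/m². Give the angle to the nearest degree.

θ ≈ 80°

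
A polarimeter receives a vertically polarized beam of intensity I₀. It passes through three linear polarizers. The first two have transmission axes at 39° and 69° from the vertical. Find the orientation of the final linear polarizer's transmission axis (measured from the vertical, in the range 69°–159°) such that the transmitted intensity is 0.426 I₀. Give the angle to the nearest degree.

θ ≈ 83°

By Malus's law, I₁ = I₀ cos²(39° − 0°) = I₀ cos²(39°) = 0.604 I₀.
I₂ = I₁ cos²(69° − 39°) = 0.604 I₀ · cos²(30°) = 0.453 I₀.
Need I₃/I₀ = 0.426, so cos²(θ − 69°) = 0.426 / 0.453 = 0.9405.
θ − 69° = arccos(√0.9405) = 14.1°, giving θ ≈ 69 + 14.1 = 83.1°.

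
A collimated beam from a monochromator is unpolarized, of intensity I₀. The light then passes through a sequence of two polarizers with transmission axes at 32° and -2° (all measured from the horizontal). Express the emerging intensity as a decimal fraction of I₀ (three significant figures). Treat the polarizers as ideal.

Unpolarized light through the first polarizer → I₁ = ½ I₀, now polarized at 32°.
I₂ = I₁ cos²(-2° − 32°) = 0.5 I₀ · cos²(34°) = 0.3437 I₀.
Transmitted fraction = 0.3437.

≈ 0.344 I₀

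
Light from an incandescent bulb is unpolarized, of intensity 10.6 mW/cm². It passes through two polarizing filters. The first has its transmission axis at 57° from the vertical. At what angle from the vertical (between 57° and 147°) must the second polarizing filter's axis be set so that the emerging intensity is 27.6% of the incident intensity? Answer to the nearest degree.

Unpolarized light through the first polarizer → I₁ = ½ I₀, now polarized at 57°.
Need I₂/I₀ = 0.276, so cos²(θ − 57°) = 0.276 / 0.5 = 0.552.
θ − 57° = arccos(√0.552) = 42.0°, giving θ ≈ 57 + 42.0 = 99.0°.

θ ≈ 99°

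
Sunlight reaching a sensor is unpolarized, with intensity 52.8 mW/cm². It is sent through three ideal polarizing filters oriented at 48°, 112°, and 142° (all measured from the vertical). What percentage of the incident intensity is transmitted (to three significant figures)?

Unpolarized light through the first polarizer → I₁ = 52.8 mW/cm²/2 = 26.4 mW/cm², polarized at 48°.
I₂ = I₁ · cos²(64°) = 26.4 · 0.1922 = 5.073 mW/cm².
I₃ = I₂ · cos²(30°) = 5.073 · 0.75 = 3.805 mW/cm².
That is 7.206% of the incident intensity.

≈ 7.21%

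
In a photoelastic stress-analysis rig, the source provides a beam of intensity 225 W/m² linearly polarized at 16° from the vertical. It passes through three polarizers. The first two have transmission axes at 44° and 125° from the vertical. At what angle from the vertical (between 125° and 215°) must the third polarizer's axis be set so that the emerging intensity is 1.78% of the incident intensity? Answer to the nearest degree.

θ ≈ 140°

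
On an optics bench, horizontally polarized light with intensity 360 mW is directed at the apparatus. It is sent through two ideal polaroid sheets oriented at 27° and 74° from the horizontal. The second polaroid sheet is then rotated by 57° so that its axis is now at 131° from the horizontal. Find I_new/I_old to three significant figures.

I_new/I_old ≈ 0.126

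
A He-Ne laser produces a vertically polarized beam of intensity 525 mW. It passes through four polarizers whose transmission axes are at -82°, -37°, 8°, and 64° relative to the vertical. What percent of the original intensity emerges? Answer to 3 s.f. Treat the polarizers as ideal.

≈ 0.151%

By Malus's law, I₁ = 525 mW · cos²(82°) = 10.17 mW.
I₂ = I₁ · cos²(45°) = 10.17 · 0.5 = 5.084 mW.
I₃ = I₂ · cos²(45°) = 5.084 · 0.5 = 2.542 mW.
I₄ = I₃ · cos²(56°) = 2.542 · 0.3127 = 0.7949 mW.
That is 0.1514% of the incident intensity.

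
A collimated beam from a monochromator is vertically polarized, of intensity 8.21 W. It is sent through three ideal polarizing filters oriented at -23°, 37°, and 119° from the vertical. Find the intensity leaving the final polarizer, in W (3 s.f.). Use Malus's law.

By Malus's law, I₁ = 8.21 W · cos²(23°) = 6.957 W.
I₂ = I₁ · cos²(60°) = 6.957 · 0.25 = 1.739 W.
I₃ = I₂ · cos²(82°) = 1.739 · 0.01937 = 0.03369 W.

I ≈ 0.0337 W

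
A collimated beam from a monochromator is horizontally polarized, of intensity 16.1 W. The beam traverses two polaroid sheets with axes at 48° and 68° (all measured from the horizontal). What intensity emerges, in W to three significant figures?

By Malus's law, I₁ = 16.1 W · cos²(48°) = 7.209 W.
I₂ = I₁ · cos²(20°) = 7.209 · 0.883 = 6.365 W.

I ≈ 6.37 W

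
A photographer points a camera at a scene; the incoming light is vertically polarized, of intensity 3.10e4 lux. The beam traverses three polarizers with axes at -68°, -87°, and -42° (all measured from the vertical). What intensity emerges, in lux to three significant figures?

I₁ = 3.10e4 lux · cos²(68°) = 4350 lux.
I₂ = I₁ · cos²(19°) = 4350 · 0.894 = 3889 lux.
I₃ = I₂ · cos²(45°) = 3889 · 0.5 = 1945 lux.

I ≈ 1940 lux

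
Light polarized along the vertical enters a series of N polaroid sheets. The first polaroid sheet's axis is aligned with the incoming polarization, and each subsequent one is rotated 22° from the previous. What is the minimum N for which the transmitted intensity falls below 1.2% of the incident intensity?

First polarizer is aligned with the polarization: full transmission.
Each further stage multiplies by cos²(22°) = 0.8597.
After N polarizers: T = 0.8597^(N−1). Require T < 0.012 ⇒ N−1 > ln(0.012)/ln(0.8597) = 29.25, so N−1 ≥ 30 and N = 31.
Check: N=31 gives T = 0.01071 < 0.012; N=30 gives T = 0.01246.

N = 31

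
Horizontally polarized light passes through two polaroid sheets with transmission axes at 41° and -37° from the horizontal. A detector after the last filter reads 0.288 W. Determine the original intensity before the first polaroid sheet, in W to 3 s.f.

I₁ = I₀ cos²(41° − 0°) = I₀ cos²(41°) = 0.5696 I₀.
I₂ = I₁ cos²(-37° − 41°) = 0.5696 I₀ · cos²(78°) = 0.02462 I₀.
So 0.288 W = 0.02462 I₀, giving I₀ = 0.288/0.02462 = 11.7 W.

I₀ ≈ 11.7 W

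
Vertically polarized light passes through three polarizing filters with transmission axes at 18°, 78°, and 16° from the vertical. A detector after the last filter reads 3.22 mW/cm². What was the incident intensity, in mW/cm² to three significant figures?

I₁ = I₀ cos²(18° − 0°) = I₀ cos²(18°) = 0.9045 I₀.
I₂ = I₁ cos²(78° − 18°) = 0.9045 I₀ · cos²(60°) = 0.2261 I₀.
I₃ = I₂ cos²(16° − 78°) = 0.2261 I₀ · cos²(62°) = 0.04984 I₀.
So 3.22 mW/cm² = 0.04984 I₀, giving I₀ = 3.22/0.04984 = 64.61 mW/cm².

I₀ ≈ 64.6 mW/cm²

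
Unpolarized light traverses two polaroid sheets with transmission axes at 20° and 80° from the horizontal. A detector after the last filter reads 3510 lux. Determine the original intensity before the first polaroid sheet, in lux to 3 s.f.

I₀ ≈ 2.81e4 lux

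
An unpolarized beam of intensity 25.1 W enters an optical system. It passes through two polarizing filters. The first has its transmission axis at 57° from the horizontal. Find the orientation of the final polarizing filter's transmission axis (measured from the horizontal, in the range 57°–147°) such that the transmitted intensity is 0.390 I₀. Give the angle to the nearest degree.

θ ≈ 85°

Unpolarized light through the first polarizer → I₁ = ½ I₀, now polarized at 57°.
Need I₂/I₀ = 0.39, so cos²(θ − 57°) = 0.39 / 0.5 = 0.78.
θ − 57° = arccos(√0.78) = 28.0°, giving θ ≈ 57 + 28.0 = 85.0°.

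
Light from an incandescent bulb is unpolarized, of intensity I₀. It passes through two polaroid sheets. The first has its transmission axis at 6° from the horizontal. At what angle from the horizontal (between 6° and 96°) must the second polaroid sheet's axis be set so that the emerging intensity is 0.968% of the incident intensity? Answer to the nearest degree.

Unpolarized light through the first polarizer → I₁ = ½ I₀, now polarized at 6°.
Need I₂/I₀ = 0.00968, so cos²(θ − 6°) = 0.00968 / 0.5 = 0.01936.
θ − 6° = arccos(√0.01936) = 82.0°, giving θ ≈ 6 + 82.0 = 88.0°.

θ ≈ 88°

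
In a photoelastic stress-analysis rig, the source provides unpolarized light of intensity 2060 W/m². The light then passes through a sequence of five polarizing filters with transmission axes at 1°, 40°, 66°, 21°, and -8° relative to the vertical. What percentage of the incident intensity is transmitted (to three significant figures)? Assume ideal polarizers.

Unpolarized light through the first polarizer → I₁ = 2060 W/m²/2 = 1030 W/m², polarized at 1°.
I₂ = I₁ · cos²(39°) = 1030 · 0.604 = 622.1 W/m².
I₃ = I₂ · cos²(26°) = 622.1 · 0.8078 = 502.5 W/m².
I₄ = I₃ · cos²(45°) = 502.5 · 0.5 = 251.3 W/m².
I₅ = I₄ · cos²(29°) = 251.3 · 0.765 = 192.2 W/m².
That is 9.33% of the incident intensity.

≈ 9.33%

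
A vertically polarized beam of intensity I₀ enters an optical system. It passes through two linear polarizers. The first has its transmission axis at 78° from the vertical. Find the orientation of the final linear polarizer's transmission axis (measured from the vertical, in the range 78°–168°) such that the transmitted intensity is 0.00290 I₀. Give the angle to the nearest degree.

θ ≈ 153°

I₁ = I₀ cos²(78° − 0°) = I₀ cos²(78°) = 0.04323 I₀.
Need I₂/I₀ = 0.0029, so cos²(θ − 78°) = 0.0029 / 0.04323 = 0.06709.
θ − 78° = arccos(√0.06709) = 75.0°, giving θ ≈ 78 + 75.0 = 153.0°.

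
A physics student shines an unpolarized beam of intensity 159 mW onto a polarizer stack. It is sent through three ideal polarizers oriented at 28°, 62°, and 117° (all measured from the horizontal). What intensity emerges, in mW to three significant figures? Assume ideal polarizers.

I ≈ 18.0 mW

Unpolarized light through the first polarizer → I₁ = 159 mW/2 = 79.5 mW, polarized at 28°.
I₂ = I₁ · cos²(34°) = 79.5 · 0.6873 = 54.64 mW.
I₃ = I₂ · cos²(55°) = 54.64 · 0.329 = 17.98 mW.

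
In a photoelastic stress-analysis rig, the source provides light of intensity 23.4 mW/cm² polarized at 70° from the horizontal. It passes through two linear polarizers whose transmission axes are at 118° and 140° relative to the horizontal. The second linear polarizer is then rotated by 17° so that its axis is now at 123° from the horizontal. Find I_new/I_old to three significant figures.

I_new/I_old ≈ 1.15

Before rotation:
I₁ = I₀ cos²(118° − 70°) = I₀ cos²(48°) = 0.4477 I₀.
I₂ = I₁ cos²(140° − 118°) = 0.4477 I₀ · cos²(22°) = 0.3849 I₀.
After rotation:
I₁ = I₀ cos²(118° − 70°) = I₀ cos²(48°) = 0.4477 I₀.
I₂ = I₁ cos²(123° − 118°) = 0.4477 I₀ · cos²(5°) = 0.4443 I₀.
Ratio = 0.4443 / 0.3849 = 1.154.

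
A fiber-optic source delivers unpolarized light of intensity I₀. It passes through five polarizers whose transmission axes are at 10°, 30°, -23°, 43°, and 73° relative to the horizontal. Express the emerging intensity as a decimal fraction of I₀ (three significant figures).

≈ 0.0198 I₀

Unpolarized light through the first polarizer → I₁ = ½ I₀, now polarized at 10°.
I₂ = I₁ cos²(30° − 10°) = 0.5 I₀ · cos²(20°) = 0.4415 I₀.
I₃ = I₂ cos²(-23° − 30°) = 0.4415 I₀ · cos²(53°) = 0.1599 I₀.
I₄ = I₃ cos²(43° + 23°) = 0.1599 I₀ · cos²(66°) = 0.02645 I₀.
I₅ = I₄ cos²(73° − 43°) = 0.02645 I₀ · cos²(30°) = 0.01984 I₀.
Transmitted fraction = 0.01984.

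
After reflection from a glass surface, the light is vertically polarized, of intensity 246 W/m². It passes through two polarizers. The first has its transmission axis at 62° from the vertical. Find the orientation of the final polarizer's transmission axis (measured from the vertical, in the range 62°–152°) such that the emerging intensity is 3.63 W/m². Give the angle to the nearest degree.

θ ≈ 137°

I₁ = I₀ cos²(62° − 0°) = I₀ cos²(62°) = 0.2204 I₀.
Target fraction: 3.63 / 246 W/m² = 0.01476 of I₀.
Need I₂/I₀ = 0.01476, so cos²(θ − 62°) = 0.01476 / 0.2204 = 0.06695.
θ − 62° = arccos(√0.06695) = 75.0°, giving θ ≈ 62 + 75.0 = 137.0°.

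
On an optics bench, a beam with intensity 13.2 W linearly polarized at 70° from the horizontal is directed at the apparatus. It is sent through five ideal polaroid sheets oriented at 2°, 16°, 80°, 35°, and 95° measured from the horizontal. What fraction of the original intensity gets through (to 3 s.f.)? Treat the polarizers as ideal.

I₁ = 13.2 W · cos²(68°) = 1.852 W.
I₂ = I₁ · cos²(14°) = 1.852 · 0.9415 = 1.744 W.
I₃ = I₂ · cos²(64°) = 1.744 · 0.1922 = 0.3351 W.
I₄ = I₃ · cos²(45°) = 0.3351 · 0.5 = 0.1676 W.
I₅ = I₄ · cos²(60°) = 0.1676 · 0.25 = 0.04189 W.
Transmitted fraction = 0.003174.

I/I₀ ≈ 0.00317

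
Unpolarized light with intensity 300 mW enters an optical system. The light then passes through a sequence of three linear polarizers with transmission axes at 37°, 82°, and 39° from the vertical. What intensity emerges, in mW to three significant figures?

Unpolarized light through the first polarizer → I₁ = 300 mW/2 = 150 mW, polarized at 37°.
I₂ = I₁ · cos²(45°) = 150 · 0.5 = 75 mW.
I₃ = I₂ · cos²(43°) = 75 · 0.5349 = 40.12 mW.

I ≈ 40.1 mW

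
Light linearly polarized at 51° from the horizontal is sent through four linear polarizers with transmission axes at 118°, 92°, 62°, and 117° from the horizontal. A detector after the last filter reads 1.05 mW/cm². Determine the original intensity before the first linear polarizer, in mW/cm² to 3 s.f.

I₀ ≈ 34.5 mW/cm²

I₁ = I₀ cos²(118° − 51°) = I₀ cos²(67°) = 0.1527 I₀.
I₂ = I₁ cos²(92° − 118°) = 0.1527 I₀ · cos²(26°) = 0.1233 I₀.
I₃ = I₂ cos²(62° − 92°) = 0.1233 I₀ · cos²(30°) = 0.0925 I₀.
I₄ = I₃ cos²(117° − 62°) = 0.0925 I₀ · cos²(55°) = 0.03043 I₀.
So 1.05 mW/cm² = 0.03043 I₀, giving I₀ = 1.05/0.03043 = 34.5 mW/cm².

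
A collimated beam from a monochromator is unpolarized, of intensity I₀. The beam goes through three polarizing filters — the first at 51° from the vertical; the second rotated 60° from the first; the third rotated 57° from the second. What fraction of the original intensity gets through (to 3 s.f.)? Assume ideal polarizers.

≈ 0.0371 I₀

Unpolarized light through the first polarizer → I₁ = ½ I₀, now polarized at 51°.
I₂ = I₁ cos²(60°) = 0.5 · 0.25 I₀ = 0.125 I₀.
I₃ = I₂ cos²(57°) = 0.125 · 0.2966 I₀ = 0.03708 I₀.
Transmitted fraction = 0.03708.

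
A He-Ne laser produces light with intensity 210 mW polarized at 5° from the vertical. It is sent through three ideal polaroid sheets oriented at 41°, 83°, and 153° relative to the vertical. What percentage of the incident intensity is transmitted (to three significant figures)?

≈ 4.23%

I₁ = 210 mW · cos²(36°) = 137.4 mW.
I₂ = I₁ · cos²(42°) = 137.4 · 0.5523 = 75.91 mW.
I₃ = I₂ · cos²(70°) = 75.91 · 0.117 = 8.879 mW.
That is 4.228% of the incident intensity.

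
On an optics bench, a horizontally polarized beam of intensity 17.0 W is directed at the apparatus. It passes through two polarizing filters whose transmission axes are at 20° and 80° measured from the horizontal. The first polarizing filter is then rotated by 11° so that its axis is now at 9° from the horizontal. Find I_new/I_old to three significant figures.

Before rotation:
By Malus's law, I₁ = I₀ cos²(20° − 0°) = I₀ cos²(20°) = 0.883 I₀.
I₂ = I₁ cos²(80° − 20°) = 0.883 I₀ · cos²(60°) = 0.2208 I₀.
After rotation:
I₁ = I₀ cos²(9° − 0°) = I₀ cos²(9°) = 0.9755 I₀.
I₂ = I₁ cos²(80° − 9°) = 0.9755 I₀ · cos²(71°) = 0.1034 I₀.
Ratio = 0.1034 / 0.2208 = 0.4684.

I_new/I_old ≈ 0.468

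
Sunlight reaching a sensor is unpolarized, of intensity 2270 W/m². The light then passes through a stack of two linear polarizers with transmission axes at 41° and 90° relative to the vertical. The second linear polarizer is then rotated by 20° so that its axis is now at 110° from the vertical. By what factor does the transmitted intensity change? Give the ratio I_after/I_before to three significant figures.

I_new/I_old ≈ 0.298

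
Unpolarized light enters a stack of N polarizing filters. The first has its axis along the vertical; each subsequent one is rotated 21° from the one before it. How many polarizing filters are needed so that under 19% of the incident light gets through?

N = 9

First polarizer halves the unpolarized light: factor 1/2.
Each further stage multiplies by cos²(21°) = 0.8716.
After N polarizers: T = 0.5·0.8716^(N−1). Require T < 0.19 ⇒ N−1 > ln(0.19/0.5)/ln(0.8716) = 7.04, so N−1 ≥ 8 and N = 9.
Check: N=9 gives T = 0.1665 < 0.19; N=8 gives T = 0.191.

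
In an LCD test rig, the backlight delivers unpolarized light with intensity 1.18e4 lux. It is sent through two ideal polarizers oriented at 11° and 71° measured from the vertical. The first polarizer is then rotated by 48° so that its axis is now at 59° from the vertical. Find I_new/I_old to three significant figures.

Before rotation:
Unpolarized light through the first polarizer → I₁ = ½ I₀, now polarized at 11°.
I₂ = I₁ cos²(71° − 11°) = 0.5 I₀ · cos²(60°) = 0.125 I₀.
After rotation:
Unpolarized light through the first polarizer → I₁ = ½ I₀, now polarized at 59°.
I₂ = I₁ cos²(71° − 59°) = 0.5 I₀ · cos²(12°) = 0.4784 I₀.
Ratio = 0.4784 / 0.125 = 3.827.

I_new/I_old ≈ 3.83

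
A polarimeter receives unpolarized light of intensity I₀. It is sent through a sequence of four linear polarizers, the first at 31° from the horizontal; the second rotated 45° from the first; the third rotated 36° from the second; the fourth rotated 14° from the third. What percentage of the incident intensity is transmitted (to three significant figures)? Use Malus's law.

≈ 15.4%

Unpolarized light through the first polarizer → I₁ = ½ I₀, now polarized at 31°.
I₂ = I₁ cos²(45°) = 0.5 · 0.5 I₀ = 0.25 I₀.
I₃ = I₂ cos²(36°) = 0.25 · 0.6545 I₀ = 0.1636 I₀.
I₄ = I₃ cos²(14°) = 0.1636 · 0.9415 I₀ = 0.1541 I₀.
That is 15.41% of the incident intensity.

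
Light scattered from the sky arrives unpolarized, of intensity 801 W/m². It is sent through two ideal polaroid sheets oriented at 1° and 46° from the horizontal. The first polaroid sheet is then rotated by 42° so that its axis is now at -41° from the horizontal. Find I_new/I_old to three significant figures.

I_new/I_old ≈ 0.00548

Before rotation:
Unpolarized light through the first polarizer → I₁ = ½ I₀, now polarized at 1°.
I₂ = I₁ cos²(46° − 1°) = 0.5 I₀ · cos²(45°) = 0.25 I₀.
After rotation:
Unpolarized light through the first polarizer → I₁ = ½ I₀, now polarized at -41°.
I₂ = I₁ cos²(46° + 41°) = 0.5 I₀ · cos²(87°) = 0.00137 I₀.
Ratio = 0.00137 / 0.25 = 0.005478.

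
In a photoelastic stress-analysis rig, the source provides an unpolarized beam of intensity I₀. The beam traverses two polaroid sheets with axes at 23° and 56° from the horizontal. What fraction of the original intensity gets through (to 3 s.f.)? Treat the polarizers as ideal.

≈ 0.352 I₀

Unpolarized light through the first polarizer → I₁ = ½ I₀, now polarized at 23°.
I₂ = I₁ cos²(56° − 23°) = 0.5 I₀ · cos²(33°) = 0.3517 I₀.
Transmitted fraction = 0.3517.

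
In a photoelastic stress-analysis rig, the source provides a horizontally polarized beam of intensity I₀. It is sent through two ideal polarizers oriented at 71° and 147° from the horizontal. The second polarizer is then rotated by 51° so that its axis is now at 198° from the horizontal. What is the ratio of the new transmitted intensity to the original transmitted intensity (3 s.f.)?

I_new/I_old ≈ 6.19

Before rotation:
I₁ = I₀ cos²(71° − 0°) = I₀ cos²(71°) = 0.106 I₀.
I₂ = I₁ cos²(147° − 71°) = 0.106 I₀ · cos²(76°) = 0.006203 I₀.
After rotation:
I₁ = I₀ cos²(71° − 0°) = I₀ cos²(71°) = 0.106 I₀.
Angle between axes 1 and 2: 53°. I₂ = 0.106 I₀ · cos²(53°) = 0.03839 I₀.
Ratio = 0.03839 / 0.006203 = 6.188.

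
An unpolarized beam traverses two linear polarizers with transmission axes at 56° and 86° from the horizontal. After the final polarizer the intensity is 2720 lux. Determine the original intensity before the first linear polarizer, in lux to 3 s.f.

I₀ ≈ 7250 lux

Unpolarized light through the first polarizer → I₁ = ½ I₀, now polarized at 56°.
I₂ = I₁ cos²(86° − 56°) = 0.5 I₀ · cos²(30°) = 0.375 I₀.
So 2720 lux = 0.375 I₀, giving I₀ = 2720/0.375 = 7253 lux.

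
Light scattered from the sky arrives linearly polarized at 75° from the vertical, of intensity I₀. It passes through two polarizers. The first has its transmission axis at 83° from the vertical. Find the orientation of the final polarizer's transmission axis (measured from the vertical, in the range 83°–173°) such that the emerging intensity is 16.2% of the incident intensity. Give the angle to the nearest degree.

θ ≈ 149°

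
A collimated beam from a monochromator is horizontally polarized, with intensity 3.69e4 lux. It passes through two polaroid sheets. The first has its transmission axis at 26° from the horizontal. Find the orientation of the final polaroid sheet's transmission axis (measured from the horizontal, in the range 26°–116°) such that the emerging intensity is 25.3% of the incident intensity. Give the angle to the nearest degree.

θ ≈ 82°

I₁ = I₀ cos²(26° − 0°) = I₀ cos²(26°) = 0.8078 I₀.
Need I₂/I₀ = 0.253, so cos²(θ − 26°) = 0.253 / 0.8078 = 0.3132.
θ − 26° = arccos(√0.3132) = 56.0°, giving θ ≈ 26 + 56.0 = 82.0°.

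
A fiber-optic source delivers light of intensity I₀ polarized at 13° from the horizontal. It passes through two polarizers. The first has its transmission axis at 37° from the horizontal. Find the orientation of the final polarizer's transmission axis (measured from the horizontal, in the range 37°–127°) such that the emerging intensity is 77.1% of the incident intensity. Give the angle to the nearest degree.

θ ≈ 53°

By Malus's law, I₁ = I₀ cos²(37° − 13°) = I₀ cos²(24°) = 0.8346 I₀.
Need I₂/I₀ = 0.771, so cos²(θ − 37°) = 0.771 / 0.8346 = 0.9238.
θ − 37° = arccos(√0.9238) = 16.0°, giving θ ≈ 37 + 16.0 = 53.0°.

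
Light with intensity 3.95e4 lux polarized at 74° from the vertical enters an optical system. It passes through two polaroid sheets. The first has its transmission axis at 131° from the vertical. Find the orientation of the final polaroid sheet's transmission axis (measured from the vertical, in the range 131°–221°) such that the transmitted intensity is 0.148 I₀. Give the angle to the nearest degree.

θ ≈ 176°

I₁ = I₀ cos²(131° − 74°) = I₀ cos²(57°) = 0.2966 I₀.
Need I₂/I₀ = 0.148, so cos²(θ − 131°) = 0.148 / 0.2966 = 0.4989.
θ − 131° = arccos(√0.4989) = 45.1°, giving θ ≈ 131 + 45.1 = 176.1°.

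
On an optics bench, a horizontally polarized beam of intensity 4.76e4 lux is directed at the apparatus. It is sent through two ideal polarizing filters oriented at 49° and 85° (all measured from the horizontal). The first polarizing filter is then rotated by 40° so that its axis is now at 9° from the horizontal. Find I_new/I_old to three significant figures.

Before rotation:
I₁ = I₀ cos²(49° − 0°) = I₀ cos²(49°) = 0.4304 I₀.
I₂ = I₁ cos²(85° − 49°) = 0.4304 I₀ · cos²(36°) = 0.2817 I₀.
After rotation:
I₁ = I₀ cos²(9° − 0°) = I₀ cos²(9°) = 0.9755 I₀.
I₂ = I₁ cos²(85° − 9°) = 0.9755 I₀ · cos²(76°) = 0.05709 I₀.
Ratio = 0.05709 / 0.2817 = 0.2027.

I_new/I_old ≈ 0.203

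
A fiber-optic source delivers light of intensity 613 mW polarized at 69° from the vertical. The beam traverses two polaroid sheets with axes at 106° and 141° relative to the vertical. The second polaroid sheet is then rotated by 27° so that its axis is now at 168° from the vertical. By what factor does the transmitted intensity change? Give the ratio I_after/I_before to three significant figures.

Before rotation:
By Malus's law, I₁ = I₀ cos²(106° − 69°) = I₀ cos²(37°) = 0.6378 I₀.
I₂ = I₁ cos²(141° − 106°) = 0.6378 I₀ · cos²(35°) = 0.428 I₀.
After rotation:
I₁ = I₀ cos²(106° − 69°) = I₀ cos²(37°) = 0.6378 I₀.
I₂ = I₁ cos²(168° − 106°) = 0.6378 I₀ · cos²(62°) = 0.1406 I₀.
Ratio = 0.1406 / 0.428 = 0.3285.

I_new/I_old ≈ 0.328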